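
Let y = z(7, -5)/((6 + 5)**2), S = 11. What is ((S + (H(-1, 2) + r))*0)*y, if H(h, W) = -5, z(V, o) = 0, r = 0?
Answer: 0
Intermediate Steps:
y = 0 (y = 0/((6 + 5)**2) = 0/(11**2) = 0/121 = 0*(1/121) = 0)
((S + (H(-1, 2) + r))*0)*y = ((11 + (-5 + 0))*0)*0 = ((11 - 5)*0)*0 = (6*0)*0 = 0*0 = 0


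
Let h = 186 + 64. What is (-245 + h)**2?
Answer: 25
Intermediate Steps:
h = 250
(-245 + h)**2 = (-245 + 250)**2 = 5**2 = 25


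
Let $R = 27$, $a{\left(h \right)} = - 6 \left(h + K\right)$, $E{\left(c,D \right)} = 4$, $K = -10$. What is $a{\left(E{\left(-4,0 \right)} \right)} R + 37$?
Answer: $1009$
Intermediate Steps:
$a{\left(h \right)} = 60 - 6 h$ ($a{\left(h \right)} = - 6 \left(h - 10\right) = - 6 \left(-10 + h\right) = 60 - 6 h$)
$a{\left(E{\left(-4,0 \right)} \right)} R + 37 = \left(60 - 24\right) 27 + 37 = 36 \cdot 27 + 37 = 972 + 37 = 1009$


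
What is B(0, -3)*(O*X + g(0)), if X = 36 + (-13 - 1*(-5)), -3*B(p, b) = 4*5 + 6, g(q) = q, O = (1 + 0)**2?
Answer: -728/3 ≈ -242.67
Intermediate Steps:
O = 1 (O = 1**2 = 1)
B(p, b) = -26/3 (B(p, b) = -(4*5 + 6)/3 = -(20 + 6)/3 = -1/3*26 = -26/3)
X = 28 (X = 36 + (-13 + 5) = 36 - 8 = 28)
B(0, -3)*(O*X + g(0)) = -26*(1*28 + 0)/3 = -26*(28 + 0)/3 = -26/3*28 = -728/3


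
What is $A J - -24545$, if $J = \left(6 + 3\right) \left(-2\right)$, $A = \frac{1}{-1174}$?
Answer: $\frac{14407924}{587} \approx 24545.0$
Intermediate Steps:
$A = - \frac{1}{1174} \approx -0.00085179$
$J = -18$ ($J = 9 \left(-2\right) = -18$)
$A J - -24545 = \left(- \frac{1}{1174}\right) \left(-18\right) - -24545 = \frac{9}{587} + 24545 = \frac{14407924}{587}$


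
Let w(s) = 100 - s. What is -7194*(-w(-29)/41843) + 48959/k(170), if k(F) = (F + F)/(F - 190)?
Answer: -2032814995/711331 ≈ -2857.8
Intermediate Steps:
k(F) = 2*F/(-190 + F) (k(F) = (2*F)/(-190 + F) = 2*F/(-190 + F))
-7194*(-w(-29)/41843) + 48959/k(170) = -7194/((-41843/(100 - 1*(-29)))) + 48959/((2*170/(-190 + 170))) = -7194/((-41843/(100 + 29))) + 48959/((2*170/(-20))) = -7194/((-41843/129)) + 48959/((2*170*(-1/20))) = -7194/((-41843*1/129)) + 48959/(-17) = -7194/(-41843/129) + 48959*(-1/17) = -7194*(-129/41843) - 48959/17 = 928026/41843 - 48959/17 = -2032814995/711331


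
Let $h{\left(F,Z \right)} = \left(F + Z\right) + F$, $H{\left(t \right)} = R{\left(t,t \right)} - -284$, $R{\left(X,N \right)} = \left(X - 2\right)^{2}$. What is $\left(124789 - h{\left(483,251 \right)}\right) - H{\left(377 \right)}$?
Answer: $-17337$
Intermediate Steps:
$R{\left(X,N \right)} = \left(-2 + X\right)^{2}$
$H{\left(t \right)} = 284 + \left(-2 + t\right)^{2}$ ($H{\left(t \right)} = \left(-2 + t\right)^{2} - -284 = \left(-2 + t\right)^{2} + 284 = 284 + \left(-2 + t\right)^{2}$)
$h{\left(F,Z \right)} = Z + 2 F$
$\left(124789 - h{\left(483,251 \right)}\right) - H{\left(377 \right)} = \left(124789 - \left(251 + 2 \cdot 483\right)\right) - \left(284 + \left(-2 + 377\right)^{2}\right) = \left(124789 - \left(251 + 966\right)\right) - \left(284 + 375^{2}\right) = \left(124789 - 1217\right) - \left(284 + 140625\right) = \left(124789 - 1217\right) - 140909 = 123572 - 140909 = -17337$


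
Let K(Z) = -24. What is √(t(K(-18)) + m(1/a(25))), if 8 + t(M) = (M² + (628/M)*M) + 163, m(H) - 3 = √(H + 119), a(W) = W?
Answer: √(34050 + 20*√186)/5 ≈ 37.053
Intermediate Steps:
m(H) = 3 + √(119 + H) (m(H) = 3 + √(H + 119) = 3 + √(119 + H))
t(M) = 783 + M² (t(M) = -8 + ((M² + (628/M)*M) + 163) = -8 + ((M² + 628) + 163) = -8 + ((628 + M²) + 163) = -8 + (791 + M²) = 783 + M²)
√(t(K(-18)) + m(1/a(25))) = √((783 + (-24)²) + (3 + √(119 + 1/25))) = √((783 + 576) + (3 + √(119 + 1/25))) = √(1359 + (3 + √(2976/25))) = √(1359 + (3 + 4*√186/5)) = √(1362 + 4*√186/5)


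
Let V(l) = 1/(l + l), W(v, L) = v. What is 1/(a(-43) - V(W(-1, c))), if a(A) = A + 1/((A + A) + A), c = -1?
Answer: -258/10967 ≈ -0.023525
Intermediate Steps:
V(l) = 1/(2*l)
a(A) = A + 1/(3*A) (a(A) = A + 1/(2*A + A) = A + 1/(3*A))
1/(a(-43) - V(W(-1, c))) = 1/((-43 + (⅓)/(-43)) - 1/(2*(-1))) = 1/((-43 + (⅓)*(-1/43)) - (-1)/2) = 1/((-43 - 1/129) - 1*(-½)) = 1/(-5548/129 + ½) = 1/(-10967/258) = -258/10967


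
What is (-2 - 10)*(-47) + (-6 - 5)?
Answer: 553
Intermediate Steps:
(-2 - 10)*(-47) + (-6 - 5) = -12*(-47) - 11 = 564 - 11 = 553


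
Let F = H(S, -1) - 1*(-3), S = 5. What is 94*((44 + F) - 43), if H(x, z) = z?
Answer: 282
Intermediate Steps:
F = 2 (F = -1 - 1*(-3) = -1 + 3 = 2)
94*((44 + F) - 43) = 94*((44 + 2) - 43) = 94*(46 - 43) = 94*3 = 282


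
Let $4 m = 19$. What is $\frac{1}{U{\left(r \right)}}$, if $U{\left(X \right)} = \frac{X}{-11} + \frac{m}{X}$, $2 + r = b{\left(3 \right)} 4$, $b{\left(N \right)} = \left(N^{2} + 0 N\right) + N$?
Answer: $- \frac{2024}{8255} \approx -0.24518$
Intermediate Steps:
$m = \frac{19}{4}$ ($m = \frac{1}{4} \cdot 19 = \frac{19}{4} \approx 4.75$)
$b{\left(N \right)} = N + N^{2}$ ($b{\left(N \right)} = \left(N^{2} + 0\right) + N = N^{2} + N = N + N^{2}$)
$r = 46$ ($r = -2 + 3 \left(1 + 3\right) 4 = -2 + 3 \cdot 4 \cdot 4 = -2 + 12 \cdot 4 = -2 + 48 = 46$)
$U{\left(X \right)} = - \frac{X}{11} + \frac{19}{4 X}$ ($U{\left(X \right)} = \frac{X}{-11} + \frac{19}{4 X} = X \left(- \frac{1}{11}\right) + \frac{19}{4 X} = - \frac{X}{11} + \frac{19}{4 X}$)
$\frac{1}{U{\left(r \right)}} = \frac{1}{\left(- \frac{1}{11}\right) 46 + \frac{19}{4 \cdot 46}} = \frac{1}{- \frac{46}{11} + \frac{19}{4} \cdot \frac{1}{46}} = \frac{1}{- \frac{46}{11} + \frac{19}{184}} = \frac{1}{- \frac{8255}{2024}} = - \frac{2024}{8255}$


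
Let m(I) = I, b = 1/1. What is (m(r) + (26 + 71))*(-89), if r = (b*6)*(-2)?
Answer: -7565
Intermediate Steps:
b = 1
r = -12 (r = (1*6)*(-2) = 6*(-2) = -12)
(m(r) + (26 + 71))*(-89) = (-12 + (26 + 71))*(-89) = (-12 + 97)*(-89) = 85*(-89) = -7565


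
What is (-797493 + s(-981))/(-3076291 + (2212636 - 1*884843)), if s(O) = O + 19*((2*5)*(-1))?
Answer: 399332/874249 ≈ 0.45677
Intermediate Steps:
s(O) = -190 + O (s(O) = O + 19*(10*(-1)) = O + 19*(-10) = O - 190 = -190 + O)
(-797493 + s(-981))/(-3076291 + (2212636 - 1*884843)) = (-797493 + (-190 - 981))/(-3076291 + (2212636 - 1*884843)) = (-797493 - 1171)/(-3076291 + (2212636 - 884843)) = -798664/(-3076291 + 1327793) = -798664/(-1748498) = -798664*(-1/1748498) = 399332/874249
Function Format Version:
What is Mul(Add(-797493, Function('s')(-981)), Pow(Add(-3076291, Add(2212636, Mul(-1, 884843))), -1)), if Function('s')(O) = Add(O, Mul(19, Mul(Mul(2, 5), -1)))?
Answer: Rational(399332, 874249) ≈ 0.45677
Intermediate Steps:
Function('s')(O) = Add(-190, O) (Function('s')(O) = Add(O, Mul(19, Mul(10, -1))) = Add(O, Mul(19, -10)) = Add(O, -190) = Add(-190, O))
Mul(Add(-797493, Function('s')(-981)), Pow(Add(-3076291, Add(2212636, Mul(-1, 884843))), -1)) = Mul(Add(-797493, Add(-190, -981)), Pow(Add(-3076291, Add(2212636, Mul(-1, 884843))), -1)) = Mul(Add(-797493, -1171), Pow(Add(-3076291, Add(2212636, -884843)), -1)) = Mul(-798664, Pow(Add(-3076291, 1327793), -1)) = Mul(-798664, Pow(-1748498, -1)) = Mul(-798664, Rational(-1, 1748498)) = Rational(399332, 874249)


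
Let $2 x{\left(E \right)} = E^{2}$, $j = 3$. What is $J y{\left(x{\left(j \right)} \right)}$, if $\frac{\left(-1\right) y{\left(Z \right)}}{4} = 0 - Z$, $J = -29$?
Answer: $-522$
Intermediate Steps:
$x{\left(E \right)} = \frac{E^{2}}{2}$
$y{\left(Z \right)} = 4 Z$ ($y{\left(Z \right)} = - 4 \left(0 - Z\right) = - 4 \left(- Z\right) = 4 Z$)
$J y{\left(x{\left(j \right)} \right)} = - 29 \cdot 4 \frac{3^{2}}{2} = - 29 \cdot 4 \cdot \frac{1}{2} \cdot 9 = - 29 \cdot 4 \cdot \frac{9}{2} = \left(-29\right) 18 = -522$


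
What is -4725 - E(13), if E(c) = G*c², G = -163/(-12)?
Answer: -84247/12 ≈ -7020.6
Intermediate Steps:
G = 163/12 (G = -163*(-1/12) = 163/12 ≈ 13.583)
E(c) = 163*c²/12
-4725 - E(13) = -4725 - 163*13²/12 = -4725 - 163*169/12 = -4725 - 1*27547/12 = -4725 - 27547/12 = -84247/12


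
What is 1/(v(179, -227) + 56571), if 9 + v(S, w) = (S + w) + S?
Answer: 1/56693 ≈ 1.7639e-5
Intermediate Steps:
v(S, w) = -9 + w + 2*S (v(S, w) = -9 + ((S + w) + S) = -9 + (w + 2*S) = -9 + w + 2*S)
1/(v(179, -227) + 56571) = 1/((-9 - 227 + 2*179) + 56571) = 1/((-9 - 227 + 358) + 56571) = 1/(122 + 56571) = 1/56693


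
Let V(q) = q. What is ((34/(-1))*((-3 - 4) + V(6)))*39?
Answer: 1326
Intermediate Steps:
((34/(-1))*((-3 - 4) + V(6)))*39 = ((34/(-1))*((-3 - 4) + 6))*39 = ((34*(-1))*(-7 + 6))*39 = -34*(-1)*39 = 34*39 = 1326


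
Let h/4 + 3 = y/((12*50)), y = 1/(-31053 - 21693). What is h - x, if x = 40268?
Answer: -318691332001/7911900 ≈ -40280.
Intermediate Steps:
y = -1/52746 (y = 1/(-52746) = -1/52746 ≈ -1.8959e-5)
h = -94942801/7911900 (h = -12 + 4*(-1/(52746*(12*50))) = -12 + 4*(-1/52746/600) = -12 + 4*(-1/52746*1/600) = -12 + 4*(-1/31647600) = -12 - 1/7911900 = -94942801/7911900 ≈ -12.000)
h - x = -94942801/7911900 - 1*40268 = -94942801/7911900 - 40268 = -318691332001/7911900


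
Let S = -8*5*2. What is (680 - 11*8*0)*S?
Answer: -54400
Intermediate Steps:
S = -80 (S = -40*2 = -80)
(680 - 11*8*0)*S = (680 - 11*8*0)*(-80) = (680 - 88*0)*(-80) = (680 + 0)*(-80) = 680*(-80) = -54400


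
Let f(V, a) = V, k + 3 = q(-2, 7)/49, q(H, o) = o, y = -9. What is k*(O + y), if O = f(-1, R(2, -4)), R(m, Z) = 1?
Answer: 200/7 ≈ 28.571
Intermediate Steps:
k = -20/7 (k = -3 + 7/49 = -3 + 7*(1/49) = -3 + ⅐ = -20/7 ≈ -2.8571)
O = -1
k*(O + y) = -20*(-1 - 9)/7 = -20/7*(-10) = 200/7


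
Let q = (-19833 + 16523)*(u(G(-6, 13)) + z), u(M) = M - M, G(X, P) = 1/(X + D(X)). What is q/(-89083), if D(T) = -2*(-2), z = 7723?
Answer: 25563130/89083 ≈ 286.96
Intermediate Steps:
D(T) = 4
G(X, P) = 1/(4 + X) (G(X, P) = 1/(X + 4) = 1/(4 + X))
u(M) = 0
q = -25563130 (q = (-19833 + 16523)*(0 + 7723) = -3310*7723 = -25563130)
q/(-89083) = -25563130/(-89083) = -25563130*(-1/89083) = 25563130/89083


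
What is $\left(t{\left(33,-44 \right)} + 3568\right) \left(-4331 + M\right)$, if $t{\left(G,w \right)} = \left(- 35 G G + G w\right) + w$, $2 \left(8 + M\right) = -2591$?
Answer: $\frac{406168567}{2} \approx 2.0308 \cdot 10^{8}$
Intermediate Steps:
$M = - \frac{2607}{2}$ ($M = -8 + \frac{1}{2} \left(-2591\right) = -8 - \frac{2591}{2} = - \frac{2607}{2} \approx -1303.5$)
$t{\left(G,w \right)} = w - 35 G^{2} + G w$ ($t{\left(G,w \right)} = \left(- 35 G^{2} + G w\right) + w = w - 35 G^{2} + G w$)
$\left(t{\left(33,-44 \right)} + 3568\right) \left(-4331 + M\right) = \left(\left(-44 - 35 \cdot 33^{2} + 33 \left(-44\right)\right) + 3568\right) \left(-4331 - \frac{2607}{2}\right) = \left(\left(-44 - 38115 - 1452\right) + 3568\right) \left(- \frac{11269}{2}\right) = \left(-39611 + 3568\right) \left(- \frac{11269}{2}\right) = \left(-36043\right) \left(- \frac{11269}{2}\right) = \frac{406168567}{2}$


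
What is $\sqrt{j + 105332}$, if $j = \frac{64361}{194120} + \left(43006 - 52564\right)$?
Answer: $\frac{\sqrt{902255843585730}}{97060} \approx 309.47$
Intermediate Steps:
$j = - \frac{1855334599}{194120}$ ($j = 64361 \cdot \frac{1}{194120} - 9558 = \frac{64361}{194120} - 9558 = - \frac{1855334599}{194120} \approx -9557.7$)
$\sqrt{j + 105332} = \sqrt{- \frac{1855334599}{194120} + 105332} = \sqrt{\frac{18591713241}{194120}} = \frac{\sqrt{902255843585730}}{97060}$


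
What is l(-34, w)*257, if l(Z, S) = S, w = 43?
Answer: 11051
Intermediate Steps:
l(-34, w)*257 = 43*257 = 11051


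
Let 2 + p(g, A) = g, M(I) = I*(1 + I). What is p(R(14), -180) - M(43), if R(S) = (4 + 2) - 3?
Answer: -1891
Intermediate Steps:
R(S) = 3 (R(S) = 6 - 3 = 3)
p(g, A) = -2 + g
p(R(14), -180) - M(43) = (-2 + 3) - 43*(1 + 43) = 1 - 43*44 = 1 - 1*1892 = 1 - 1892 = -1891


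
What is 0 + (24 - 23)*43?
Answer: 43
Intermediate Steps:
0 + (24 - 23)*43 = 0 + 1*43 = 0 + 43 = 43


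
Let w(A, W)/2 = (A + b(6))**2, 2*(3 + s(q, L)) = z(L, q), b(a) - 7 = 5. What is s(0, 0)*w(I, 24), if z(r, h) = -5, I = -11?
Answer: -11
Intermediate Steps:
b(a) = 12 (b(a) = 7 + 5 = 12)
s(q, L) = -11/2 (s(q, L) = -3 + (1/2)*(-5) = -3 - 5/2 = -11/2)
w(A, W) = 2*(12 + A)**2 (w(A, W) = 2*(A + 12)**2 = 2*(12 + A)**2)
s(0, 0)*w(I, 24) = -11*(12 - 11)**2 = -11*1**2 = -11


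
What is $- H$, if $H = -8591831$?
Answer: $8591831$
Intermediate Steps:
$- H = \left(-1\right) \left(-8591831\right) = 8591831$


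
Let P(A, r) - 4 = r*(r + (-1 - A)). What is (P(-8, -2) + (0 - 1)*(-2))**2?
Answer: 16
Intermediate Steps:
P(A, r) = 4 + r*(-1 + r - A) (P(A, r) = 4 + r*(r + (-1 - A)) = 4 + r*(-1 + r - A))
(P(-8, -2) + (0 - 1)*(-2))**2 = ((4 + (-2)**2 - 1*(-2) - 1*(-8)*(-2)) + (0 - 1)*(-2))**2 = ((4 + 4 + 2 - 16) - 1*(-2))**2 = (-6 + 2)**2 = (-4)**2 = 16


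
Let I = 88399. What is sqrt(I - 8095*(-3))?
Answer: 2*sqrt(28171) ≈ 335.68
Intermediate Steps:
sqrt(I - 8095*(-3)) = sqrt(88399 - 8095*(-3)) = sqrt(88399 + 24285) = sqrt(112684) = 2*sqrt(28171)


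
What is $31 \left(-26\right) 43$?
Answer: $-34658$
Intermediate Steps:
$31 \left(-26\right) 43 = \left(-806\right) 43 = -34658$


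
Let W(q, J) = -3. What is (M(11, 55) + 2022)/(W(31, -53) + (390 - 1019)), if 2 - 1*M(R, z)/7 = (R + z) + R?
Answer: -1497/632 ≈ -2.3687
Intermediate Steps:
M(R, z) = 14 - 14*R - 7*z (M(R, z) = 14 - 7*((R + z) + R) = 14 - 7*(z + 2*R) = 14 + (-14*R - 7*z) = 14 - 14*R - 7*z)
(M(11, 55) + 2022)/(W(31, -53) + (390 - 1019)) = ((14 - 14*11 - 7*55) + 2022)/(-3 + (390 - 1019)) = ((14 - 154 - 385) + 2022)/(-3 - 629) = (-525 + 2022)/(-632) = 1497*(-1/632) = -1497/632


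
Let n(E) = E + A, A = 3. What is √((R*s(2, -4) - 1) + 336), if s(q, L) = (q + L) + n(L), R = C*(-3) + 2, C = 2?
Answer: √347 ≈ 18.628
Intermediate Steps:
R = -4 (R = 2*(-3) + 2 = -6 + 2 = -4)
n(E) = 3 + E (n(E) = E + 3 = 3 + E)
s(q, L) = 3 + q + 2*L (s(q, L) = (q + L) + (3 + L) = (L + q) + (3 + L) = 3 + q + 2*L)
√((R*s(2, -4) - 1) + 336) = √((-4*(3 + 2 + 2*(-4)) - 1) + 336) = √((-4*(3 + 2 - 8) - 1) + 336) = √((-4*(-3) - 1) + 336) = √((12 - 1) + 336) = √(11 + 336) = √347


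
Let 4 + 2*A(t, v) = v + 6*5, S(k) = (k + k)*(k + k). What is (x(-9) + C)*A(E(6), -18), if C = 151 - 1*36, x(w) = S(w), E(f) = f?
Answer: 1756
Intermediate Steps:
S(k) = 4*k² (S(k) = (2*k)*(2*k) = 4*k²)
A(t, v) = 13 + v/2 (A(t, v) = -2 + (v + 6*5)/2 = -2 + (v + 30)/2 = -2 + (30 + v)/2 = -2 + (15 + v/2) = 13 + v/2)
x(w) = 4*w²
C = 115 (C = 151 - 36 = 115)
(x(-9) + C)*A(E(6), -18) = (4*(-9)² + 115)*(13 + (½)*(-18)) = (4*81 + 115)*(13 - 9) = (324 + 115)*4 = 439*4 = 1756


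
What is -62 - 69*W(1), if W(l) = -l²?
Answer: 7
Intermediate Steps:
-62 - 69*W(1) = -62 - (-69)*1² = -62 - (-69) = -62 - 69*(-1) = -62 + 69 = 7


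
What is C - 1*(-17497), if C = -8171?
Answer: 9326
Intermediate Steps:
C - 1*(-17497) = -8171 - 1*(-17497) = -8171 + 17497 = 9326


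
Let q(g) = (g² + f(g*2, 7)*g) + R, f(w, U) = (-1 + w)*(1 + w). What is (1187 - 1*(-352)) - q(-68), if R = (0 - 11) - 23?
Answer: 1254609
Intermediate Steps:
f(w, U) = (1 + w)*(-1 + w)
R = -34 (R = -11 - 23 = -34)
q(g) = -34 + g² + g*(-1 + 4*g²) (q(g) = (g² + (-1 + (g*2)²)*g) - 34 = (g² + (-1 + (2*g)²)*g) - 34 = (g² + (-1 + 4*g²)*g) - 34 = (g² + g*(-1 + 4*g²)) - 34 = -34 + g² + g*(-1 + 4*g²))
(1187 - 1*(-352)) - q(-68) = (1187 - 1*(-352)) - (-34 + (-68)² - 1*(-68) + 4*(-68)³) = (1187 + 352) - (-34 + 4624 + 68 + 4*(-314432)) = 1539 - (-34 + 4624 + 68 - 1257728) = 1539 - 1*(-1253070) = 1539 + 1253070 = 1254609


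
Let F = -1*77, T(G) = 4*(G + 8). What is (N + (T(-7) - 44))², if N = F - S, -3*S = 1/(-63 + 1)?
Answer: 473628169/34596 ≈ 13690.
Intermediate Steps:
T(G) = 32 + 4*G (T(G) = 4*(8 + G) = 32 + 4*G)
F = -77
S = 1/186 (S = -1/(3*(-63 + 1)) = -⅓/(-62) = -⅓*(-1/62) = 1/186 ≈ 0.0053763)
N = -14323/186 (N = -77 - 1*1/186 = -77 - 1/186 = -14323/186 ≈ -77.005)
(N + (T(-7) - 44))² = (-14323/186 + ((32 + 4*(-7)) - 44))² = (-14323/186 + ((32 - 28) - 44))² = (-14323/186 + (4 - 44))² = (-14323/186 - 40)² = (-21763/186)² = 473628169/34596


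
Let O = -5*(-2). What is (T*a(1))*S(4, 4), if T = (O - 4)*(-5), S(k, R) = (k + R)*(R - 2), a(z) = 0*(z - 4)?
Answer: 0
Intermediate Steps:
O = 10
a(z) = 0 (a(z) = 0*(-4 + z) = 0)
S(k, R) = (-2 + R)*(R + k) (S(k, R) = (R + k)*(-2 + R) = (-2 + R)*(R + k))
T = -30 (T = (10 - 4)*(-5) = 6*(-5) = -30)
(T*a(1))*S(4, 4) = (-30*0)*(4**2 - 2*4 - 2*4 + 4*4) = 0*(16 - 8 - 8 + 16) = 0*16 = 0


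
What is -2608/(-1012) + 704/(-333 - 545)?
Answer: 197172/111067 ≈ 1.7753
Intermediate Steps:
-2608/(-1012) + 704/(-333 - 545) = -2608*(-1/1012) + 704/(-878) = 652/253 + 704*(-1/878) = 652/253 - 352/439 = 197172/111067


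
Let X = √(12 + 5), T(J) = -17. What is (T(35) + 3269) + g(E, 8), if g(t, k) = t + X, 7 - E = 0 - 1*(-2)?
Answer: 3257 + √17 ≈ 3261.1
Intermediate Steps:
E = 5 (E = 7 - (0 - 1*(-2)) = 7 - (0 + 2) = 7 - 1*2 = 7 - 2 = 5)
X = √17 ≈ 4.1231
g(t, k) = t + √17
(T(35) + 3269) + g(E, 8) = (-17 + 3269) + (5 + √17) = 3252 + (5 + √17) = 3257 + √17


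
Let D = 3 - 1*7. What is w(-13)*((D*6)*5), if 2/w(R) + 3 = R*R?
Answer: -120/83 ≈ -1.4458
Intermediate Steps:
D = -4 (D = 3 - 7 = -4)
w(R) = 2/(-3 + R²) (w(R) = 2/(-3 + R*R) = 2/(-3 + R²))
w(-13)*((D*6)*5) = (2/(-3 + (-13)²))*(-4*6*5) = (2/(-3 + 169))*(-24*5) = (2/166)*(-120) = (2*(1/166))*(-120) = (1/83)*(-120) = -120/83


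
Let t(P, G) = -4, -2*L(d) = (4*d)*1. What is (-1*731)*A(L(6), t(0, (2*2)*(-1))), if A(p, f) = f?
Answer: 2924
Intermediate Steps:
L(d) = -2*d (L(d) = -4*d/2 = -2*d)
(-1*731)*A(L(6), t(0, (2*2)*(-1))) = -1*731*(-4) = -731*(-4) = 2924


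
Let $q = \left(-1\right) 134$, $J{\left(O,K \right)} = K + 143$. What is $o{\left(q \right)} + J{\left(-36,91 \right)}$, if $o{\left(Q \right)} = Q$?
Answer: $100$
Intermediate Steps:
$J{\left(O,K \right)} = 143 + K$
$q = -134$
$o{\left(q \right)} + J{\left(-36,91 \right)} = -134 + \left(143 + 91\right) = -134 + 234 = 100$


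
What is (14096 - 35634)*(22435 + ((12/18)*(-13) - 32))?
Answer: -1446987454/3 ≈ -4.8233e+8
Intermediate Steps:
(14096 - 35634)*(22435 + ((12/18)*(-13) - 32)) = -21538*(22435 + ((12*(1/18))*(-13) - 32)) = -21538*(22435 + ((⅔)*(-13) - 32)) = -21538*(22435 + (-26/3 - 32)) = -21538*(22435 - 122/3) = -21538*67183/3 = -1446987454/3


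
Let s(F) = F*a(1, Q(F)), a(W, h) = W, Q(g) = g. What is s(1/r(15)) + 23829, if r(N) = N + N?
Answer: 714871/30 ≈ 23829.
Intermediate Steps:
r(N) = 2*N
s(F) = F (s(F) = F*1 = F)
s(1/r(15)) + 23829 = 1/(2*15) + 23829 = 1/30 + 23829 = 714871/30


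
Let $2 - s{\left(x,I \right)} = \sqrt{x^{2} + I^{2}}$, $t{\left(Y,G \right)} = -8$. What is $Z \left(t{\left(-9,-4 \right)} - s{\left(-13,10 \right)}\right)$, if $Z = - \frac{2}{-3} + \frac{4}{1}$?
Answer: $- \frac{140}{3} + \frac{14 \sqrt{269}}{3} \approx 29.872$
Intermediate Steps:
$s{\left(x,I \right)} = 2 - \sqrt{I^{2} + x^{2}}$ ($s{\left(x,I \right)} = 2 - \sqrt{x^{2} + I^{2}} = 2 - \sqrt{I^{2} + x^{2}}$)
$Z = \frac{14}{3}$ ($Z = \left(-2\right) \left(- \frac{1}{3}\right) + 4 \cdot 1 = \frac{2}{3} + 4 = \frac{14}{3} \approx 4.6667$)
$Z \left(t{\left(-9,-4 \right)} - s{\left(-13,10 \right)}\right) = \frac{14 \left(-8 - \left(2 - \sqrt{10^{2} + \left(-13\right)^{2}}\right)\right)}{3} = \frac{14 \left(-8 - \left(2 - \sqrt{100 + 169}\right)\right)}{3} = \frac{14 \left(-8 - \left(2 - \sqrt{269}\right)\right)}{3} = \frac{14 \left(-10 + \sqrt{269}\right)}{3} = - \frac{140}{3} + \frac{14 \sqrt{269}}{3}$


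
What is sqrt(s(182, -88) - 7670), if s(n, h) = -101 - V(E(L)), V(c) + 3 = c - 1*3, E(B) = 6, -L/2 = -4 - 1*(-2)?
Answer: I*sqrt(7771) ≈ 88.153*I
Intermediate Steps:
L = 4 (L = -2*(-4 - 1*(-2)) = -2*(-4 + 2) = -2*(-2) = 4)
V(c) = -6 + c (V(c) = -3 + (c - 1*3) = -3 + (c - 3) = -3 + (-3 + c) = -6 + c)
s(n, h) = -101 (s(n, h) = -101 - (-6 + 6) = -101 - 1*0 = -101 + 0 = -101)
sqrt(s(182, -88) - 7670) = sqrt(-101 - 7670) = sqrt(-7771) = I*sqrt(7771)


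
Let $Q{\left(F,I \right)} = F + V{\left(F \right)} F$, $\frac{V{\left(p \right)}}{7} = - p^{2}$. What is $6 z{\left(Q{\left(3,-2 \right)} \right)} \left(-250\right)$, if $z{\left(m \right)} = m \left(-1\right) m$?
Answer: $51894000$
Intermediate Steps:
$V{\left(p \right)} = - 7 p^{2}$ ($V{\left(p \right)} = 7 \left(- p^{2}\right) = - 7 p^{2}$)
$Q{\left(F,I \right)} = F - 7 F^{3}$ ($Q{\left(F,I \right)} = F + - 7 F^{2} F = F - 7 F^{3}$)
$z{\left(m \right)} = - m^{2}$ ($z{\left(m \right)} = - m m = - m^{2}$)
$6 z{\left(Q{\left(3,-2 \right)} \right)} \left(-250\right) = 6 \left(- \left(3 - 7 \cdot 3^{3}\right)^{2}\right) \left(-250\right) = 6 \left(- \left(3 - 189\right)^{2}\right) \left(-250\right) = 6 \left(- \left(-186\right)^{2}\right) \left(-250\right) = 6 \left(\left(-1\right) 34596\right) \left(-250\right) = 6 \left(-34596\right) \left(-250\right) = \left(-207576\right) \left(-250\right) = 51894000$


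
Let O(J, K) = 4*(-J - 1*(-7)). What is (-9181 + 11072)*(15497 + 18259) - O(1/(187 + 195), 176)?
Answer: 12192020490/191 ≈ 6.3833e+7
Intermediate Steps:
O(J, K) = 28 - 4*J (O(J, K) = 4*(-J + 7) = 4*(7 - J) = 28 - 4*J)
(-9181 + 11072)*(15497 + 18259) - O(1/(187 + 195), 176) = (-9181 + 11072)*(15497 + 18259) - (28 - 4/(187 + 195)) = 1891*33756 - (28 - 4/382) = 63832596 - (28 - 4*1/382) = 63832596 - (28 - 2/191) = 63832596 - 1*5346/191 = 63832596 - 5346/191 = 12192020490/191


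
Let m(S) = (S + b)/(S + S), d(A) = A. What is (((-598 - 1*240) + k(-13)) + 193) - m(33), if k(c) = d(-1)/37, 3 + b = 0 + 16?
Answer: -788429/1221 ≈ -645.72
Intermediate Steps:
b = 13 (b = -3 + (0 + 16) = -3 + 16 = 13)
k(c) = -1/37
m(S) = (13 + S)/(2*S) (m(S) = (S + 13)/(S + S) = (13 + S)/((2*S)) = (13 + S)*(1/(2*S)) = (13 + S)/(2*S))
(((-598 - 1*240) + k(-13)) + 193) - m(33) = (((-598 - 1*240) - 1/37) + 193) - (13 + 33)/(2*33) = (((-598 - 240) - 1/37) + 193) - 46/(2*33) = ((-838 - 1/37) + 193) - 1*23/33 = (-31007/37 + 193) - 23/33 = -23866/37 - 23/33 = -788429/1221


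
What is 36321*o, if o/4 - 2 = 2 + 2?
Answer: 871704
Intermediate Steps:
o = 24 (o = 8 + 4*(2 + 2) = 8 + 4*4 = 8 + 16 = 24)
36321*o = 36321*24 = 871704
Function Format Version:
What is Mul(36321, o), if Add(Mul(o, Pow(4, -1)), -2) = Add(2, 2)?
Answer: 871704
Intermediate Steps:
o = 24 (o = Add(8, Mul(4, Add(2, 2))) = Add(8, Mul(4, 4)) = Add(8, 16) = 24)
Mul(36321, o) = Mul(36321, 24) = 871704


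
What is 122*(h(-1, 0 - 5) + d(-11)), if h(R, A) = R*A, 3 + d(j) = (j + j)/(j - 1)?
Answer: 1403/3 ≈ 467.67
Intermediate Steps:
d(j) = -3 + 2*j/(-1 + j) (d(j) = -3 + (j + j)/(j - 1) = -3 + (2*j)/(-1 + j) = -3 + 2*j/(-1 + j))
h(R, A) = A*R
122*(h(-1, 0 - 5) + d(-11)) = 122*((0 - 5)*(-1) + (3 - 1*(-11))/(-1 - 11)) = 122*(-5*(-1) + (3 + 11)/(-12)) = 122*(5 - 1/12*14) = 122*(5 - 7/6) = 122*(23/6) = 1403/3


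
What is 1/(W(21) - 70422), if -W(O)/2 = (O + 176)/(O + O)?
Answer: -21/1479059 ≈ -1.4198e-5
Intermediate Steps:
W(O) = -(176 + O)/O (W(O) = -2*(O + 176)/(O + O) = -2*(176 + O)/(2*O) = -2*(176 + O)*1/(2*O) = -(176 + O)/O)
1/(W(21) - 70422) = 1/((-176 - 1*21)/21 - 70422) = 1/((-176 - 21)/21 - 70422) = 1/((1/21)*(-197) - 70422) = 1/(-197/21 - 70422) = 1/(-1479059/21) = -21/1479059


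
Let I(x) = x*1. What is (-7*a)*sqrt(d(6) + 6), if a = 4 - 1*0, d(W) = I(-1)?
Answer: -28*sqrt(5) ≈ -62.610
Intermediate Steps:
I(x) = x
d(W) = -1
a = 4 (a = 4 + 0 = 4)
(-7*a)*sqrt(d(6) + 6) = (-7*4)*sqrt(-1 + 6) = -28*sqrt(5)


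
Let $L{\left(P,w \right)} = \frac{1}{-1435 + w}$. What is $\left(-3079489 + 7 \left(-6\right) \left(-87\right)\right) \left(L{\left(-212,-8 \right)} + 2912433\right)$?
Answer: $- \frac{12926629720433030}{1443} \approx -8.9582 \cdot 10^{12}$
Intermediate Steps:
$\left(-3079489 + 7 \left(-6\right) \left(-87\right)\right) \left(L{\left(-212,-8 \right)} + 2912433\right) = \left(-3079489 + 7 \left(-6\right) \left(-87\right)\right) \left(\frac{1}{-1435 - 8} + 2912433\right) = \left(-3079489 - -3654\right) \left(\frac{1}{-1443} + 2912433\right) = \left(-3079489 + 3654\right) \left(- \frac{1}{1443} + 2912433\right) = \left(-3075835\right) \frac{4202640818}{1443} = - \frac{12926629720433030}{1443}$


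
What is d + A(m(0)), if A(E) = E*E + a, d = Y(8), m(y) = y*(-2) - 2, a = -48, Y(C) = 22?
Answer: -22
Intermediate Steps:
m(y) = -2 - 2*y (m(y) = -2*y - 2 = -2 - 2*y)
d = 22
A(E) = -48 + E² (A(E) = E*E - 48 = E² - 48 = -48 + E²)
d + A(m(0)) = 22 + (-48 + (-2 - 2*0)²) = 22 + (-48 + (-2 + 0)²) = 22 + (-48 + (-2)²) = 22 + (-48 + 4) = 22 - 44 = -22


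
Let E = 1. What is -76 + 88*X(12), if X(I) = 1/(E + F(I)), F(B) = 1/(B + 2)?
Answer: 92/15 ≈ 6.1333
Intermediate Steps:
F(B) = 1/(2 + B)
X(I) = 1/(1 + 1/(2 + I))
-76 + 88*X(12) = -76 + 88*((2 + 12)/(3 + 12)) = -76 + 88*(14/15) = -76 + 1232/15 = 92/15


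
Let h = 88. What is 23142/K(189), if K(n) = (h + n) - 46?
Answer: 1102/11 ≈ 100.18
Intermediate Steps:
K(n) = 42 + n (K(n) = (88 + n) - 46 = 42 + n)
23142/K(189) = 23142/(42 + 189) = 23142/231 = 23142*(1/231) = 1102/11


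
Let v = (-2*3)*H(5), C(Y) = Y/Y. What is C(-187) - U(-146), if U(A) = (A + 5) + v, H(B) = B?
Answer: 172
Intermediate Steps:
C(Y) = 1
v = -30 (v = -2*3*5 = -6*5 = -30)
U(A) = -25 + A (U(A) = (A + 5) - 30 = (5 + A) - 30 = -25 + A)
C(-187) - U(-146) = 1 - (-25 - 146) = 1 - 1*(-171) = 1 + 171 = 172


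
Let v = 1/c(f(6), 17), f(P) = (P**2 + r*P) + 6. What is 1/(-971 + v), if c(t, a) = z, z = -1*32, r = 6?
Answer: -32/31073 ≈ -0.0010298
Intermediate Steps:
z = -32
f(P) = 6 + P**2 + 6*P (f(P) = (P**2 + 6*P) + 6 = 6 + P**2 + 6*P)
c(t, a) = -32
v = -1/32 (v = 1/(-32) = -1/32 ≈ -0.031250)
1/(-971 + v) = 1/(-971 - 1/32) = 1/(-31073/32) = -32/31073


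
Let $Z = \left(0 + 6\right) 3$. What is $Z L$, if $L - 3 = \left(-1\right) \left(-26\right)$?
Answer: $522$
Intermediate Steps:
$Z = 18$ ($Z = 6 \cdot 3 = 18$)
$L = 29$ ($L = 3 - -26 = 3 + 26 = 29$)
$Z L = 18 \cdot 29 = 522$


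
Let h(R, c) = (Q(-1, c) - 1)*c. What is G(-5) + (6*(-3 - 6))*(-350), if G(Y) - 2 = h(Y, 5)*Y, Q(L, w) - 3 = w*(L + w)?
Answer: 18352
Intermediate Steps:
Q(L, w) = 3 + w*(L + w)
h(R, c) = c*(2 + c² - c) (h(R, c) = ((3 + c² - c) - 1)*c = (2 + c² - c)*c = c*(2 + c² - c))
G(Y) = 2 + 110*Y (G(Y) = 2 + (5*(2 + 5² - 1*5))*Y = 2 + (5*(2 + 25 - 5))*Y = 2 + (5*22)*Y = 2 + 110*Y)
G(-5) + (6*(-3 - 6))*(-350) = (2 + 110*(-5)) + (6*(-3 - 6))*(-350) = (2 - 550) + (6*(-9))*(-350) = -548 - 54*(-350) = -548 + 18900 = 18352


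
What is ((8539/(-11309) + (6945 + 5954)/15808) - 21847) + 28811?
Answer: 1244983778087/178772672 ≈ 6964.1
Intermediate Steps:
((8539/(-11309) + (6945 + 5954)/15808) - 21847) + 28811 = ((8539*(-1/11309) + 12899*(1/15808)) - 21847) + 28811 = ((-8539/11309 + 12899/15808) - 21847) + 28811 = (10890279/178772672 - 21847) + 28811 = -3905635674905/178772672 + 28811 = 1244983778087/178772672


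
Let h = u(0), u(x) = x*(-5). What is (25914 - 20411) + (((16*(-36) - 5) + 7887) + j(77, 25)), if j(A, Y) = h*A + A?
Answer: 12886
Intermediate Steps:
u(x) = -5*x
h = 0 (h = -5*0 = 0)
j(A, Y) = A (j(A, Y) = 0*A + A = 0 + A = A)
(25914 - 20411) + (((16*(-36) - 5) + 7887) + j(77, 25)) = (25914 - 20411) + (((16*(-36) - 5) + 7887) + 77) = 5503 + (((-576 - 5) + 7887) + 77) = 5503 + ((-581 + 7887) + 77) = 5503 + (7306 + 77) = 5503 + 7383 = 12886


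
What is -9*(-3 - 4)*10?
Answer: 630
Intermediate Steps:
-9*(-3 - 4)*10 = -9*(-7)*10 = 63*10 = 630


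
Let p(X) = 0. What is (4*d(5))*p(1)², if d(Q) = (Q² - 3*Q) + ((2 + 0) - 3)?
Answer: 0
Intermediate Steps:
d(Q) = -1 + Q² - 3*Q (d(Q) = (Q² - 3*Q) + (2 - 3) = (Q² - 3*Q) - 1 = -1 + Q² - 3*Q)
(4*d(5))*p(1)² = (4*(-1 + 5² - 3*5))*0² = (4*(-1 + 25 - 15))*0 = (4*9)*0 = 36*0 = 0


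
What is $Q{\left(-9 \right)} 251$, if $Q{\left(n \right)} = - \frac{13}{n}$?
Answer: $\frac{3263}{9} \approx 362.56$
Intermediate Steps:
$Q{\left(-9 \right)} 251 = - \frac{13}{-9} \cdot 251 = \left(-13\right) \left(- \frac{1}{9}\right) 251 = \frac{13}{9} \cdot 251 = \frac{3263}{9}$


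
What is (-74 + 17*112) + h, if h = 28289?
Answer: 30119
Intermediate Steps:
(-74 + 17*112) + h = (-74 + 17*112) + 28289 = (-74 + 1904) + 28289 = 1830 + 28289 = 30119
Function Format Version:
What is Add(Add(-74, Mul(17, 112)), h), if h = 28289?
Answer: 30119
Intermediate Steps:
Add(Add(-74, Mul(17, 112)), h) = Add(Add(-74, Mul(17, 112)), 28289) = Add(Add(-74, 1904), 28289) = Add(1830, 28289) = 30119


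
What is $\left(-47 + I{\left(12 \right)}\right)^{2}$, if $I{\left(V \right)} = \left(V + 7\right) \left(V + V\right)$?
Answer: $167281$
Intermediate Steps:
$I{\left(V \right)} = 2 V \left(7 + V\right)$ ($I{\left(V \right)} = \left(7 + V\right) 2 V = 2 V \left(7 + V\right)$)
$\left(-47 + I{\left(12 \right)}\right)^{2} = \left(-47 + 2 \cdot 12 \left(7 + 12\right)\right)^{2} = \left(-47 + 2 \cdot 12 \cdot 19\right)^{2} = \left(-47 + 456\right)^{2} = 409^{2} = 167281$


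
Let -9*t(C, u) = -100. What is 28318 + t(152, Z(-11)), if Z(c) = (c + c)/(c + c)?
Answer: 254962/9 ≈ 28329.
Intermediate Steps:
Z(c) = 1 (Z(c) = (2*c)/((2*c)) = (2*c)*(1/(2*c)) = 1)
t(C, u) = 100/9 (t(C, u) = -1/9*(-100) = 100/9)
28318 + t(152, Z(-11)) = 28318 + 100/9 = 254962/9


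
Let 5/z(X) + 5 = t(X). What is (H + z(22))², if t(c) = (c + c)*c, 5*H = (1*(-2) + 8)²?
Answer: 1203604249/23184225 ≈ 51.915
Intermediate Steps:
H = 36/5 (H = (1*(-2) + 8)²/5 = (-2 + 8)²/5 = (⅕)*6² = (⅕)*36 = 36/5 ≈ 7.2000)
t(c) = 2*c² (t(c) = (2*c)*c = 2*c²)
z(X) = 5/(-5 + 2*X²)
(H + z(22))² = (36/5 + 5/(-5 + 2*22²))² = (36/5 + 5/(-5 + 2*484))² = (36/5 + 5/(-5 + 968))² = (36/5 + 5/963)² = (34693/4815)² = 1203604249/23184225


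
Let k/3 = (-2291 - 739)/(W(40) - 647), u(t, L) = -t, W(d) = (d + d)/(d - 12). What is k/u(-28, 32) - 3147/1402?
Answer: -611321/351201 ≈ -1.7407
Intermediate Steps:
W(d) = 2*d/(-12 + d) (W(d) = (2*d)/(-12 + d) = 2*d/(-12 + d))
k = 7070/501 (k = 3*((-2291 - 739)/(2*40/(-12 + 40) - 647)) = 3*(-3030/(2*40/28 - 647)) = 3*(-3030/(2*40*(1/28) - 647)) = 3*(-3030/(20/7 - 647)) = 3*(-3030/(-4509/7)) = 3*(-3030*(-7/4509)) = 3*(7070/1503) = 7070/501 ≈ 14.112)
k/u(-28, 32) - 3147/1402 = 7070/(501*((-1*(-28)))) - 3147/1402 = (7070/501)/28 - 3147*1/1402 = (7070/501)*(1/28) - 3147/1402 = 505/1002 - 3147/1402 = -611321/351201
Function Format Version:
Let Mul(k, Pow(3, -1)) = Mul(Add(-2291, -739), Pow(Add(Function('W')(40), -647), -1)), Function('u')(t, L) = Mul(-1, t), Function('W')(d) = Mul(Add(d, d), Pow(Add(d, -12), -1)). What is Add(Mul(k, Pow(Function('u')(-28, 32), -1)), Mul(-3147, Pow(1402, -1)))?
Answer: Rational(-611321, 351201) ≈ -1.7407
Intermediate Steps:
Function('W')(d) = Mul(2, d, Pow(Add(-12, d), -1)) (Function('W')(d) = Mul(Mul(2, d), Pow(Add(-12, d), -1)) = Mul(2, d, Pow(Add(-12, d), -1)))
k = Rational(7070, 501) (k = Mul(3, Mul(Add(-2291, -739), Pow(Add(Mul(2, 40, Pow(Add(-12, 40), -1)), -647), -1))) = Mul(3, Mul(-3030, Pow(Add(Mul(2, 40, Pow(28, -1)), -647), -1))) = Mul(3, Mul(-3030, Pow(Add(Mul(2, 40, Rational(1, 28)), -647), -1))) = Mul(3, Mul(-3030, Pow(Add(Rational(20, 7), -647), -1))) = Mul(3, Mul(-3030, Pow(Rational(-4509, 7), -1))) = Mul(3, Mul(-3030, Rational(-7, 4509))) = Mul(3, Rational(7070, 1503)) = Rational(7070, 501) ≈ 14.112)
Add(Mul(k, Pow(Function('u')(-28, 32), -1)), Mul(-3147, Pow(1402, -1))) = Add(Mul(Rational(7070, 501), Pow(Mul(-1, -28), -1)), Mul(-3147, Pow(1402, -1))) = Add(Mul(Rational(7070, 501), Pow(28, -1)), Mul(-3147, Rational(1, 1402))) = Add(Mul(Rational(7070, 501), Rational(1, 28)), Rational(-3147, 1402)) = Add(Rational(505, 1002), Rational(-3147, 1402)) = Rational(-611321, 351201)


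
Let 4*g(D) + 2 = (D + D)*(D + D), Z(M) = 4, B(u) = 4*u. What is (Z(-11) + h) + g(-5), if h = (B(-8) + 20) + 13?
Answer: 59/2 ≈ 29.500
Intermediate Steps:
g(D) = -1/2 + D**2 (g(D) = -1/2 + ((D + D)*(D + D))/4 = -1/2 + ((2*D)*(2*D))/4 = -1/2 + (4*D**2)/4 = -1/2 + D**2)
h = 1 (h = (4*(-8) + 20) + 13 = (-32 + 20) + 13 = -12 + 13 = 1)
(Z(-11) + h) + g(-5) = (4 + 1) + (-1/2 + (-5)**2) = 5 + (-1/2 + 25) = 5 + 49/2 = 59/2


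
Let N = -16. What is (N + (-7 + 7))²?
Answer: 256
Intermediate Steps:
(N + (-7 + 7))² = (-16 + (-7 + 7))² = (-16 + 0)² = (-16)² = 256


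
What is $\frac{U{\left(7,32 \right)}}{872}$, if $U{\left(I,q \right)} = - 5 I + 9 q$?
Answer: $\frac{253}{872} \approx 0.29014$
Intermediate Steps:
$\frac{U{\left(7,32 \right)}}{872} = \frac{\left(-5\right) 7 + 9 \cdot 32}{872} = \left(-35 + 288\right) \frac{1}{872} = 253 \cdot \frac{1}{872} = \frac{253}{872}$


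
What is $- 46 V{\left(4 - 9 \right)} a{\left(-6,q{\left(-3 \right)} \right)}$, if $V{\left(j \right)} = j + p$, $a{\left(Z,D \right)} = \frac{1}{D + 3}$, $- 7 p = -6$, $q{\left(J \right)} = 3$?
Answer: $\frac{667}{21} \approx 31.762$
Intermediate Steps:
$p = \frac{6}{7}$ ($p = \left(- \frac{1}{7}\right) \left(-6\right) = \frac{6}{7} \approx 0.85714$)
$a{\left(Z,D \right)} = \frac{1}{3 + D}$
$V{\left(j \right)} = \frac{6}{7} + j$ ($V{\left(j \right)} = j + \frac{6}{7} = \frac{6}{7} + j$)
$- 46 V{\left(4 - 9 \right)} a{\left(-6,q{\left(-3 \right)} \right)} = \frac{\left(-46\right) \left(\frac{6}{7} + \left(4 - 9\right)\right)}{3 + 3} = \frac{\left(-46\right) \left(\frac{6}{7} + \left(4 - 9\right)\right)}{6} = - 46 \left(\frac{6}{7} + \left(4 - 9\right)\right) \frac{1}{6} = - 46 \left(\frac{6}{7} - 5\right) \frac{1}{6} = \left(-46\right) \left(- \frac{29}{7}\right) \frac{1}{6} = \frac{1334}{7} \cdot \frac{1}{6} = \frac{667}{21}$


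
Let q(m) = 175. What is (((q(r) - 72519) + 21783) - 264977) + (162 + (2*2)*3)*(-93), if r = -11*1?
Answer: -331720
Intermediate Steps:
r = -11
(((q(r) - 72519) + 21783) - 264977) + (162 + (2*2)*3)*(-93) = (((175 - 72519) + 21783) - 264977) + (162 + (2*2)*3)*(-93) = ((-72344 + 21783) - 264977) + (162 + 4*3)*(-93) = (-50561 - 264977) + (162 + 12)*(-93) = -315538 + 174*(-93) = -315538 - 16182 = -331720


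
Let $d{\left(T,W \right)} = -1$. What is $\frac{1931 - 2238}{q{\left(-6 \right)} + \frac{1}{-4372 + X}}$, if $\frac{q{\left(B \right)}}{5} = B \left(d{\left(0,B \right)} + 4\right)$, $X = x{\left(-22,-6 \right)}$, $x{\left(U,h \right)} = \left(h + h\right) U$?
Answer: $\frac{1261156}{369721} \approx 3.4111$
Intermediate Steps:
$x{\left(U,h \right)} = 2 U h$ ($x{\left(U,h \right)} = 2 h U = 2 U h$)
$X = 264$ ($X = 2 \left(-22\right) \left(-6\right) = 264$)
$q{\left(B \right)} = 15 B$ ($q{\left(B \right)} = 5 B \left(-1 + 4\right) = 5 B 3 = 5 \cdot 3 B = 15 B$)
$\frac{1931 - 2238}{q{\left(-6 \right)} + \frac{1}{-4372 + X}} = \frac{1931 - 2238}{15 \left(-6\right) + \frac{1}{-4372 + 264}} = - \frac{307}{-90 + \frac{1}{-4108}} = - \frac{307}{-90 - \frac{1}{4108}} = - \frac{307}{- \frac{369721}{4108}} = \left(-307\right) \left(- \frac{4108}{369721}\right) = \frac{1261156}{369721}$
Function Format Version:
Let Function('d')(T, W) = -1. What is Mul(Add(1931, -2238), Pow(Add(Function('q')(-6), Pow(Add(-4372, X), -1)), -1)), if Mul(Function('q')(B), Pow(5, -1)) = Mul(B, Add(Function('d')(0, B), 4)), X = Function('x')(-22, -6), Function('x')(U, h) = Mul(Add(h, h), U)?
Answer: Rational(1261156, 369721) ≈ 3.4111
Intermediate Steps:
Function('x')(U, h) = Mul(2, U, h) (Function('x')(U, h) = Mul(Mul(2, h), U) = Mul(2, U, h))
X = 264 (X = Mul(2, -22, -6) = 264)
Function('q')(B) = Mul(15, B) (Function('q')(B) = Mul(5, Mul(B, Add(-1, 4))) = Mul(5, Mul(B, 3)) = Mul(5, Mul(3, B)) = Mul(15, B))
Mul(Add(1931, -2238), Pow(Add(Function('q')(-6), Pow(Add(-4372, X), -1)), -1)) = Mul(Add(1931, -2238), Pow(Add(Mul(15, -6), Pow(Add(-4372, 264), -1)), -1)) = Mul(-307, Pow(Add(-90, Pow(-4108, -1)), -1)) = Mul(-307, Pow(Add(-90, Rational(-1, 4108)), -1)) = Mul(-307, Pow(Rational(-369721, 4108), -1)) = Mul(-307, Rational(-4108, 369721)) = Rational(1261156, 369721)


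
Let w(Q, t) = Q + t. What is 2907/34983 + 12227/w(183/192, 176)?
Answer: 3045344311/44020275 ≈ 69.181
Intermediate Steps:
2907/34983 + 12227/w(183/192, 176) = 2907/34983 + 12227/(183/192 + 176) = 2907*(1/34983) + 12227/(183*(1/192) + 176) = 323/3887 + 12227/(61/64 + 176) = 323/3887 + 12227/(11325/64) = 323/3887 + 12227*(64/11325) = 323/3887 + 782528/11325 = 3045344311/44020275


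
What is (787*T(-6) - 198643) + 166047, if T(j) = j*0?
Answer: -32596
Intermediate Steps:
T(j) = 0
(787*T(-6) - 198643) + 166047 = (787*0 - 198643) + 166047 = (0 - 198643) + 166047 = -198643 + 166047 = -32596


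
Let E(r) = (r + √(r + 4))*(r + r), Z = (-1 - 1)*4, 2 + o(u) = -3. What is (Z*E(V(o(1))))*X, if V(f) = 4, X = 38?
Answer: -9728 - 4864*√2 ≈ -16607.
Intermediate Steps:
o(u) = -5 (o(u) = -2 - 3 = -5)
Z = -8 (Z = -2*4 = -8)
E(r) = 2*r*(r + √(4 + r)) (E(r) = (r + √(4 + r))*(2*r) = 2*r*(r + √(4 + r)))
(Z*E(V(o(1))))*X = -16*4*(4 + √(4 + 4))*38 = -16*4*(4 + √8)*38 = -16*4*(4 + 2*√2)*38 = -8*(32 + 16*√2)*38 = (-256 - 128*√2)*38 = -9728 - 4864*√2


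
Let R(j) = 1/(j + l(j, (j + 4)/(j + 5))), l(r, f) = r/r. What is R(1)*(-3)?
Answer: -3/2 ≈ -1.5000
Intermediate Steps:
l(r, f) = 1
R(j) = 1/(1 + j) (R(j) = 1/(j + 1) = 1/(1 + j))
R(1)*(-3) = -3/(1 + 1) = -3/2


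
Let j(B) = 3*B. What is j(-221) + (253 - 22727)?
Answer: -23137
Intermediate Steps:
j(-221) + (253 - 22727) = 3*(-221) + (253 - 22727) = -663 - 22474 = -23137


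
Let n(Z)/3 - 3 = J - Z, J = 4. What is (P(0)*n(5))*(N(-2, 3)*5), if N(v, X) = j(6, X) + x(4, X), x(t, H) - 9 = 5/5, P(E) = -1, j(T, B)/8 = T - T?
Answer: -300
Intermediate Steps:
j(T, B) = 0 (j(T, B) = 8*(T - T) = 8*0 = 0)
x(t, H) = 10 (x(t, H) = 9 + 5/5 = 9 + 5*(1/5) = 9 + 1 = 10)
N(v, X) = 10 (N(v, X) = 0 + 10 = 10)
n(Z) = 21 - 3*Z (n(Z) = 9 + 3*(4 - Z) = 9 + (12 - 3*Z) = 21 - 3*Z)
(P(0)*n(5))*(N(-2, 3)*5) = (-(21 - 3*5))*(10*5) = -(21 - 15)*50 = -1*6*50 = -6*50 = -300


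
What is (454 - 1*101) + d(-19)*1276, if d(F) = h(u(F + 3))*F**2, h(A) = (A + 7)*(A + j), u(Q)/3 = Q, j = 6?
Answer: 793215545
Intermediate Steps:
u(Q) = 3*Q
h(A) = (6 + A)*(7 + A) (h(A) = (A + 7)*(A + 6) = (7 + A)*(6 + A) = (6 + A)*(7 + A))
d(F) = F**2*(159 + (9 + 3*F)**2 + 39*F) (d(F) = (42 + (3*(F + 3))**2 + 13*(3*(F + 3)))*F**2 = (42 + (3*(3 + F))**2 + 13*(3*(3 + F)))*F**2 = (42 + (9 + 3*F)**2 + 13*(9 + 3*F))*F**2 = (42 + (9 + 3*F)**2 + (117 + 39*F))*F**2 = (159 + (9 + 3*F)**2 + 39*F)*F**2 = F**2*(159 + (9 + 3*F)**2 + 39*F))
(454 - 1*101) + d(-19)*1276 = (454 - 1*101) + ((-19)**2*(240 + 9*(-19)**2 + 93*(-19)))*1276 = (454 - 101) + (361*(240 + 9*361 - 1767))*1276 = 353 + (361*(240 + 3249 - 1767))*1276 = 353 + (361*1722)*1276 = 353 + 621642*1276 = 353 + 793215192 = 793215545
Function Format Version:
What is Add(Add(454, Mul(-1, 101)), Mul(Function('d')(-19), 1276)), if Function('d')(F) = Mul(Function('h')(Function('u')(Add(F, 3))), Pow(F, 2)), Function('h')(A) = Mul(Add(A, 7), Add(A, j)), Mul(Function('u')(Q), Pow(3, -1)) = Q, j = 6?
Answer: 793215545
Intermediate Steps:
Function('u')(Q) = Mul(3, Q)
Function('h')(A) = Mul(Add(6, A), Add(7, A)) (Function('h')(A) = Mul(Add(A, 7), Add(A, 6)) = Mul(Add(7, A), Add(6, A)) = Mul(Add(6, A), Add(7, A)))
Function('d')(F) = Mul(Pow(F, 2), Add(159, Pow(Add(9, Mul(3, F)), 2), Mul(39, F))) (Function('d')(F) = Mul(Add(42, Pow(Mul(3, Add(F, 3)), 2), Mul(13, Mul(3, Add(F, 3)))), Pow(F, 2)) = Mul(Add(42, Pow(Mul(3, Add(3, F)), 2), Mul(13, Mul(3, Add(3, F)))), Pow(F, 2)) = Mul(Add(42, Pow(Add(9, Mul(3, F)), 2), Mul(13, Add(9, Mul(3, F)))), Pow(F, 2)) = Mul(Add(42, Pow(Add(9, Mul(3, F)), 2), Add(117, Mul(39, F))), Pow(F, 2)) = Mul(Add(159, Pow(Add(9, Mul(3, F)), 2), Mul(39, F)), Pow(F, 2)) = Mul(Pow(F, 2), Add(159, Pow(Add(9, Mul(3, F)), 2), Mul(39, F))))
Add(Add(454, Mul(-1, 101)), Mul(Function('d')(-19), 1276)) = Add(Add(454, Mul(-1, 101)), Mul(Mul(Pow(-19, 2), Add(240, Mul(9, Pow(-19, 2)), Mul(93, -19))), 1276)) = Add(Add(454, -101), Mul(Mul(361, Add(240, Mul(9, 361), -1767)), 1276)) = Add(353, Mul(Mul(361, Add(240, 3249, -1767)), 1276)) = Add(353, Mul(Mul(361, 1722), 1276)) = Add(353, Mul(621642, 1276)) = Add(353, 793215192) = 793215545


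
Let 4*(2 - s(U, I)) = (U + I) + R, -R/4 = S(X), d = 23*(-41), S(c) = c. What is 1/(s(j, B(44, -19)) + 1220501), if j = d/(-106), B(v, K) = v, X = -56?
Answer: 424/517463921 ≈ 8.1938e-7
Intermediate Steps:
d = -943
R = 224 (R = -4*(-56) = 224)
j = 943/106 (j = -943/(-106) = -943*(-1/106) = 943/106 ≈ 8.8962)
s(U, I) = -54 - I/4 - U/4 (s(U, I) = 2 - ((U + I) + 224)/4 = 2 - ((I + U) + 224)/4 = 2 - (224 + I + U)/4 = 2 + (-56 - I/4 - U/4) = -54 - I/4 - U/4)
1/(s(j, B(44, -19)) + 1220501) = 1/((-54 - ¼*44 - ¼*943/106) + 1220501) = 1/((-54 - 11 - 943/424) + 1220501) = 1/(-28503/424 + 1220501) = 1/(517463921/424) = 424/517463921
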